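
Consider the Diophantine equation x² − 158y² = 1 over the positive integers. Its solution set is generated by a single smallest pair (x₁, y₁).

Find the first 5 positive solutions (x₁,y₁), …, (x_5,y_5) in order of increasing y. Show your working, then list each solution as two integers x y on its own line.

d=158: √d = [12; 1,1,3,12,3,1,1,24] (ℓ=8, even), read p_7/q_7
a_0=12:  p_0=12·1+0=12,  q_0=12·0+1=1
a_1=1:  p_1=1·12+1=13,  q_1=1·1+0=1
…
a_6=1:  p_6=1·3331+1081=4412,  q_6=1·265+86=351
a_7=1:  p_7=1·4412+3331=7743,  q_7=1·351+265=616
→ (7743, 616).  Check: 7743²=59954049, 158·616²=59954048, difference 1.
k=2:  x_2 = 7743·7743+158·616·616 = 119908097,  y_2 = 7743·616+616·7743 = 9539376
k=3:  x_3 = 7743·119908097+158·616·9539376 = 1856896782399,  y_3 = 7743·9539376+616·119908097 = 147726776120
k=4:  x_4 = 7743·1856896782399+158·616·147726776120 = 28755903452322817,  y_4 = 7743·147726776120+616·1856896782399 = 2287696845454944
k=5:  x_5 = 7743·28755903452322817+158·616·2287696845454944 = 445313919005774361663,  y_5 = 7743·2287696845454944+616·28755903452322817 = 35427273200988486664

7743 616
119908097 9539376
1856896782399 147726776120
28755903452322817 2287696845454944
445313919005774361663 35427273200988486664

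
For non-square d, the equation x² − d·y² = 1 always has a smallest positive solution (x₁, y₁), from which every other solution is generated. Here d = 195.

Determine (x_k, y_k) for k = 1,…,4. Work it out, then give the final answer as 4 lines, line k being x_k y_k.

√195 → a₀=13, period (1,26); ℓ=2 even so k=1
a_0=13:  p_0=13·1+0=13,  q_0=13·0+1=1
a_1=1:  p_1=1·13+1=14,  q_1=1·1+0=1
fundamental: x₁=14, y₁=1  (since 196 − 195·1 = 1)
k=2:  x_2 = 14·14+195·1·1 = 391,  y_2 = 14·1+1·14 = 28
k=3:  x_3 = 14·391+195·1·28 = 10934,  y_3 = 14·28+1·391 = 783
k=4:  x_4 = 14·10934+195·1·783 = 305761,  y_4 = 14·783+1·10934 = 21896

14 1
391 28
10934 783
305761 21896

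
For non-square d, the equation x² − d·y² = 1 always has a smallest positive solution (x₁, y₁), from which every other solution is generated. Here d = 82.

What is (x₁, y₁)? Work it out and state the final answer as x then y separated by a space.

163 18

[9; 18] for √82; ℓ=1 ⇒ convergent index 1
k=0  a_k=9  p_k/q_k = 9/1
k=1  a_k=18  p_k/q_k = 163/18
(x₁, y₁) = (163, 18);  163² − 82·18² = 1 ✓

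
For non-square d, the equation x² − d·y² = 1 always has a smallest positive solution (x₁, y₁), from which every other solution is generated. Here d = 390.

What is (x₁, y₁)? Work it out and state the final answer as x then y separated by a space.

79 4

√390 = [19; 1,2,1,38, …], period ℓ=4 (even) → k=3
step 0: (19, 1)  from 19·(1,0) + (0,1)
…
step 2: (59, 3)  from 2·(20,1) + (19,1)
step 3: (79, 4)  from 1·(59,3) + (20,1)
(x₁, y₁) = (79, 4);  79² − 390·4² = 1 ✓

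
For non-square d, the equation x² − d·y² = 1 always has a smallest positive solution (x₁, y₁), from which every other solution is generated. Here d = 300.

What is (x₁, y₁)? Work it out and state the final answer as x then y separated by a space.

1351 78

√300 → a₀=17, period (3,8,3,34); ℓ=4 even so k=3
a_0=17:  p_0=17·1+0=17,  q_0=17·0+1=1
a_1=3:  p_1=3·17+1=52,  q_1=3·1+0=3
a_2=8:  p_2=8·52+17=433,  q_2=8·3+1=25
a_3=3:  p_3=3·433+52=1351,  q_3=3·25+3=78
→ (1351, 78).  Check: 1351²=1825201, 300·78²=1825200, difference 1.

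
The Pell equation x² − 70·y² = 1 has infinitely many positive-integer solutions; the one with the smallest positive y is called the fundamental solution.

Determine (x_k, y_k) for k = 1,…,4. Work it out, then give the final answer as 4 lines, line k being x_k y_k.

251 30
126001 15060
63252251 7560090
31752504001 3795150120

√70 = [8; 2,1,2,1,2,16, …], period ℓ=6 (even) → k=5
a_0=8:  p_0=8·1+0=8,  q_0=8·0+1=1
a_1=2:  p_1=2·8+1=17,  q_1=2·1+0=2
a_2=1:  p_2=1·17+8=25,  q_2=1·2+1=3
…
a_4=1:  p_4=1·67+25=92,  q_4=1·8+3=11
a_5=2:  p_5=2·92+67=251,  q_5=2·11+8=30
(x₁, y₁) = (251, 30);  251² − 70·30² = 1 ✓
n=2: (251,30)∘(251,30) = (251·251+70·30·30, 251·30+30·251) = (126001,15060)
n=3: (126001,15060)∘(251,30) = (251·126001+70·30·15060, 251·15060+30·126001) = (63252251,7560090)
n=4: (63252251,7560090)∘(251,30) = (251·63252251+70·30·7560090, 251·7560090+30·63252251) = (31752504001,3795150120)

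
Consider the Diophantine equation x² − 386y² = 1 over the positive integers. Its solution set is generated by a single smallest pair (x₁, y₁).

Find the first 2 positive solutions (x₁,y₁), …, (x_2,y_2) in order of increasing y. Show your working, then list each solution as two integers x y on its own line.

111555 5678
24889036049 1266818580

√386 = [19; 1,1,1,4,1,18,1,4,1,1,1,38, …], period ℓ=12 (even) → k=11
a_0=19:  p_0=19·1+0=19,  q_0=19·0+1=1
a_1=1:  p_1=1·19+1=20,  q_1=1·1+0=1
a_2=1:  p_2=1·20+19=39,  q_2=1·1+1=2
a_3=1:  p_3=1·39+20=59,  q_3=1·2+1=3
a_4=4:  p_4=4·59+39=275,  q_4=4·3+2=14
…
a_6=18:  p_6=18·334+275=6287,  q_6=18·17+14=320
a_7=1:  p_7=1·6287+334=6621,  q_7=1·320+17=337
a_8=4:  p_8=4·6621+6287=32771,  q_8=4·337+320=1668
a_9=1:  p_9=1·32771+6621=39392,  q_9=1·1668+337=2005
a_10=1:  p_10=1·39392+32771=72163,  q_10=1·2005+1668=3673
a_11=1:  p_11=1·72163+39392=111555,  q_11=1·3673+2005=5678
(x₁, y₁) = (111555, 5678);  111555² − 386·5678² = 1 ✓
k=2:  x_2 = 111555·111555+386·5678·5678 = 24889036049,  y_2 = 111555·5678+5678·111555 = 1266818580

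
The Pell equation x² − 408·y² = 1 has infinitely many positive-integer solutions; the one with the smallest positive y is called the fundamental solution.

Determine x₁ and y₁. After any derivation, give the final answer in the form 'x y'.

[20; 5,40] for √408; ℓ=2 ⇒ convergent index 1
step 0: (20, 1)  from 20·(1,0) + (0,1)
step 1: (101, 5)  from 5·(20,1) + (1,0)
fundamental: x₁=101, y₁=5  (since 10201 − 408·25 = 1)

101 5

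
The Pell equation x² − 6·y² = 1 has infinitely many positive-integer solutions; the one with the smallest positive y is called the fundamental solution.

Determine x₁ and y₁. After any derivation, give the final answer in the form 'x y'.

√6 = [2; 2,4, …], period ℓ=2 (even) → k=1
a_0=2:  p_0=2·1+0=2,  q_0=2·0+1=1
a_1=2:  p_1=2·2+1=5,  q_1=2·1+0=2
(x₁, y₁) = (5, 2);  5² − 6·2² = 1 ✓

5 2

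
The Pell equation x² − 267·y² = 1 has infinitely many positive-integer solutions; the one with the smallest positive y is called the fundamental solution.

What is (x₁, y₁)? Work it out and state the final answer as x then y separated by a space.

2402 147

√267 = [16; 2,1,15,1,2,32, …], period ℓ=6 (even) → k=5
step 0: (16, 1)  from 16·(1,0) + (0,1)
…
step 4: (817, 50)  from 1·(768,47) + (49,3)
step 5: (2402, 147)  from 2·(817,50) + (768,47)
(x₁, y₁) = (2402, 147);  2402² − 267·147² = 1 ✓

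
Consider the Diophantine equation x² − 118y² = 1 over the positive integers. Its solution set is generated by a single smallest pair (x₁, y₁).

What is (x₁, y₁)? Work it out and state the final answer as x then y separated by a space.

306917 28254

[10; 1,6,3,2,10,2,3,6,1,20] for √118; ℓ=10 ⇒ convergent index 9
a_0=10:  p_0=10·1+0=10,  q_0=10·0+1=1
…
a_7=3:  p_7=3·12112+5779=42115,  q_7=3·1115+532=3877
a_8=6:  p_8=6·42115+12112=264802,  q_8=6·3877+1115=24377
a_9=1:  p_9=1·264802+42115=306917,  q_9=1·24377+3877=28254
fundamental: x₁=306917, y₁=28254  (since 94198044889 − 118·798288516 = 1)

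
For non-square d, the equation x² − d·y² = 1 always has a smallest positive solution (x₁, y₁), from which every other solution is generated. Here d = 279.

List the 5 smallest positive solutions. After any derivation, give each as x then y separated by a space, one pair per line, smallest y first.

1520 91
4620799 276640
14047227440 840985509
42703566796801 2556595670720
129818829015047600 7772049998003291

√279 → a₀=16, period (1,2,2,1,2,2,1,32); ℓ=8 even so k=7
a_0=16:  p_0=16·1+0=16,  q_0=16·0+1=1
…
a_5=2:  p_5=2·167+117=451,  q_5=2·10+7=27
a_6=2:  p_6=2·451+167=1069,  q_6=2·27+10=64
a_7=1:  p_7=1·1069+451=1520,  q_7=1·64+27=91
→ (1520, 91).  Check: 1520²=2310400, 279·91²=2310399, difference 1.
(1520+91√279)^2 = 4620799 + 276640√279
(1520+91√279)^3 = 14047227440 + 840985509√279
(1520+91√279)^4 = 42703566796801 + 2556595670720√279
(1520+91√279)^5 = 129818829015047600 + 7772049998003291√279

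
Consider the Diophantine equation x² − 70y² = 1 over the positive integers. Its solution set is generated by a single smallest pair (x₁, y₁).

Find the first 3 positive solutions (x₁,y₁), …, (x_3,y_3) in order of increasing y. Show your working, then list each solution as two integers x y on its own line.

251 30
126001 15060
63252251 7560090

[8; 2,1,2,1,2,16] for √70; ℓ=6 ⇒ convergent index 5
step 0: (8, 1)  from 8·(1,0) + (0,1)
step 1: (17, 2)  from 2·(8,1) + (1,0)
step 2: (25, 3)  from 1·(17,2) + (8,1)
step 3: (67, 8)  from 2·(25,3) + (17,2)
step 4: (92, 11)  from 1·(67,8) + (25,3)
step 5: (251, 30)  from 2·(92,11) + (67,8)
(x₁, y₁) = (251, 30);  251² − 70·30² = 1 ✓
(x_2, y_2) = (251·251 + 70·30·30, 251·30 + 30·251) = (126001, 15060)
(x_3, y_3) = (251·126001 + 70·30·15060, 251·15060 + 30·126001) = (63252251, 7560090)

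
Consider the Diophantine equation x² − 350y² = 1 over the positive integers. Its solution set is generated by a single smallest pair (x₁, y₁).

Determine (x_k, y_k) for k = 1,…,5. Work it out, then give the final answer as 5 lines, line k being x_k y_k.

449 24
403201 21552
362074049 19353672
325142092801 17379575904
291977237261249 15606839808120

√350 → a₀=18, period (1,2,2,2,1,36); ℓ=6 even so k=5
step 0: (18, 1)  from 18·(1,0) + (0,1)
step 1: (19, 1)  from 1·(18,1) + (1,0)
step 2: (56, 3)  from 2·(19,1) + (18,1)
…
step 4: (318, 17)  from 2·(131,7) + (56,3)
step 5: (449, 24)  from 1·(318,17) + (131,7)
(x₁, y₁) = (449, 24);  449² − 350·24² = 1 ✓
(449+24√350)^2 = 403201 + 21552√350
(449+24√350)^3 = 362074049 + 19353672√350
(449+24√350)^4 = 325142092801 + 17379575904√350
(449+24√350)^5 = 291977237261249 + 15606839808120√350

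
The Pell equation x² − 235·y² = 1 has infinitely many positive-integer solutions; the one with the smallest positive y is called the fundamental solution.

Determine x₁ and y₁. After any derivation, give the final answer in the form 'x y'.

46 3

[15; 3,30] for √235; ℓ=2 ⇒ convergent index 1
k=0  a_k=15  p_k/q_k = 15/1
k=1  a_k=3  p_k/q_k = 46/3
(x₁, y₁) = (46, 3);  46² − 235·3² = 1 ✓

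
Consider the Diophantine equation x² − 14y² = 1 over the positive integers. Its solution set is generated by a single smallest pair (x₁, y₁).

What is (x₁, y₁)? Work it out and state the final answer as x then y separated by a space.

15 4

d=14: √d = [3; 1,2,1,6] (ℓ=4, even), read p_3/q_3
a_0=3:  p_0=3·1+0=3,  q_0=3·0+1=1
a_1=1:  p_1=1·3+1=4,  q_1=1·1+0=1
a_2=2:  p_2=2·4+3=11,  q_2=2·1+1=3
a_3=1:  p_3=1·11+4=15,  q_3=1·3+1=4
→ (15, 4).  Check: 15²=225, 14·4²=224, difference 1.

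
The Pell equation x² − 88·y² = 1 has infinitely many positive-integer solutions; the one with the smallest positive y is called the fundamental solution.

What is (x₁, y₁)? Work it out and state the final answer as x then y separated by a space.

197 21

[9; 2,1,1,1,2,18] for √88; ℓ=6 ⇒ convergent index 5
k=0  a_k=9  p_k/q_k = 9/1
k=1  a_k=2  p_k/q_k = 19/2
…
k=4  a_k=1  p_k/q_k = 75/8
k=5  a_k=2  p_k/q_k = 197/21
fundamental: x₁=197, y₁=21  (since 38809 − 88·441 = 1)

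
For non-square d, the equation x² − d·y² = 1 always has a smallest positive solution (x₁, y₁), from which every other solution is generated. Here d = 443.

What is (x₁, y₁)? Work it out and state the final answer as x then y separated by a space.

√443 → a₀=21, period (21,42); ℓ=2 even so k=1
step 0: (21, 1)  from 21·(1,0) + (0,1)
step 1: (442, 21)  from 21·(21,1) + (1,0)
(x₁, y₁) = (442, 21);  442² − 443·21² = 1 ✓

442 21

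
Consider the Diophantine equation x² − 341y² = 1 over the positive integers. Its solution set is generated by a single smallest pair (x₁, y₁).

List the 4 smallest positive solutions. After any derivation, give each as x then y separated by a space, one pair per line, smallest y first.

√341 → a₀=18, period (2,6,1,8,2,…,6,2,36); ℓ=14 even so k=13
i=0: a=18 ⇒ p=18, q=1
i=1: a=2 ⇒ p=37, q=2
…
i=4: a=8 ⇒ p=2456, q=133
i=5: a=2 ⇒ p=5189, q=281
…
i=9: a=2 ⇒ p=76727, q=4155
…
i=12: a=6 ⇒ p=4953942, q=268271
i=13: a=2 ⇒ p=10626551, q=575460
→ (10626551, 575460).  Check: 10626551²=112923586155601, 341·575460²=112923586155600, difference 1.
k=2:  x_2 = 10626551·10626551+341·575460·575460 = 225847172311201,  y_2 = 10626551·575460+575460·10626551 = 12230310076920
k=3:  x_3 = 10626551·225847172311201+341·575460·12230310076920 = 4799952989541519968951,  y_3 = 10626551·12230310076920+575460·225847172311201 = 259932027556408030380
k=4:  x_4 = 10626551·4799952989541519968951+341·575460·259932027556408030380 = 102013890481930631287980124801,  y_4 = 10626551·259932027556408030380+575460·4799952989541519968951 = 5524361894723138392975161840

10626551 575460
225847172311201 12230310076920
4799952989541519968951 259932027556408030380
102013890481930631287980124801 5524361894723138392975161840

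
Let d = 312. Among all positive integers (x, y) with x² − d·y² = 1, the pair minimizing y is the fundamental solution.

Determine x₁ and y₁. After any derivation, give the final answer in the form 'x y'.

53 3

[17; 1,1,1,34] for √312; ℓ=4 ⇒ convergent index 3
step 0: (17, 1)  from 17·(1,0) + (0,1)
…
step 2: (35, 2)  from 1·(18,1) + (17,1)
step 3: (53, 3)  from 1·(35,2) + (18,1)
(x₁, y₁) = (53, 3);  53² − 312·3² = 1 ✓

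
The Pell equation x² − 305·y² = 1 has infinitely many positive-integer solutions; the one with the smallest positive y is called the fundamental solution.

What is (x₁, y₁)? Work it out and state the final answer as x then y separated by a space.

[17; 2,6,2,34] for √305; ℓ=4 ⇒ convergent index 3
i=0: a=17 ⇒ p=17, q=1
i=1: a=2 ⇒ p=35, q=2
i=2: a=6 ⇒ p=227, q=13
i=3: a=2 ⇒ p=489, q=28
(x₁, y₁) = (489, 28);  489² − 305·28² = 1 ✓

489 28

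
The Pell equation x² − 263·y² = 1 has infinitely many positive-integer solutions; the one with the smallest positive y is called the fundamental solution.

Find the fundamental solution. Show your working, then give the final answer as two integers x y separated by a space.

[16; 4,1,1,1,1,15,1,1,1,1,4,32] for √263; ℓ=12 ⇒ convergent index 11
step 0: (16, 1)  from 16·(1,0) + (0,1)
step 1: (65, 4)  from 4·(16,1) + (1,0)
…
step 3: (146, 9)  from 1·(81,5) + (65,4)
step 4: (227, 14)  from 1·(146,9) + (81,5)
step 5: (373, 23)  from 1·(227,14) + (146,9)
step 6: (5822, 359)  from 15·(373,23) + (227,14)
step 7: (6195, 382)  from 1·(5822,359) + (373,23)
step 8: (12017, 741)  from 1·(6195,382) + (5822,359)
step 9: (18212, 1123)  from 1·(12017,741) + (6195,382)
step 10: (30229, 1864)  from 1·(18212,1123) + (12017,741)
step 11: (139128, 8579)  from 4·(30229,1864) + (18212,1123)
(x₁, y₁) = (139128, 8579);  139128² − 263·8579² = 1 ✓

139128 8579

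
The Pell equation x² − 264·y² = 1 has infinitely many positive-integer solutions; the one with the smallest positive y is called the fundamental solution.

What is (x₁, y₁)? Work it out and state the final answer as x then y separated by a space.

65 4

√264 → a₀=16, period (4,32); ℓ=2 even so k=1
k=0  a_k=16  p_k/q_k = 16/1
k=1  a_k=4  p_k/q_k = 65/4
(x₁, y₁) = (65, 4);  65² − 264·4² = 1 ✓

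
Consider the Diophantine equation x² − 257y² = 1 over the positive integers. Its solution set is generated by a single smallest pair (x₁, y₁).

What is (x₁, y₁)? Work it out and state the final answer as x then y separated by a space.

√257 = [16; 32, …], period ℓ=1 (odd) → k=1
step 0: (16, 1)  from 16·(1,0) + (0,1)
step 1: (513, 32)  from 32·(16,1) + (1,0)
fundamental: x₁=513, y₁=32  (since 263169 − 257·1024 = 1)

513 32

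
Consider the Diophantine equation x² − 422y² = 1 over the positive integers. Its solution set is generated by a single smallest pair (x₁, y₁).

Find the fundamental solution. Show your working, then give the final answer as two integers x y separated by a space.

7022501 341850

d=422: √d = [20; 1,1,5,2,1,…,1,1,40] (ℓ=14, even), read p_13/q_13
k=0  a_k=20  p_k/q_k = 20/1
k=1  a_k=1  p_k/q_k = 21/1
k=2  a_k=1  p_k/q_k = 41/2
k=3  a_k=5  p_k/q_k = 226/11
k=4  a_k=2  p_k/q_k = 493/24
k=5  a_k=1  p_k/q_k = 719/35
k=6  a_k=3  p_k/q_k = 2650/129
k=7  a_k=20  p_k/q_k = 53719/2615
k=8  a_k=3  p_k/q_k = 163807/7974
k=9  a_k=1  p_k/q_k = 217526/10589
k=10  a_k=2  p_k/q_k = 598859/29152
k=11  a_k=5  p_k/q_k = 3211821/156349
k=12  a_k=1  p_k/q_k = 3810680/185501
k=13  a_k=1  p_k/q_k = 7022501/341850
(x₁, y₁) = (7022501, 341850);  7022501² − 422·341850² = 1 ✓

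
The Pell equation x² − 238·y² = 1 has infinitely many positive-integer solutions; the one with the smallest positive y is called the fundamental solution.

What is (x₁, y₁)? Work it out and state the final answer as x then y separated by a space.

11663 756

√238 → a₀=15, period (2,2,1,14,1,2,2,30); ℓ=8 even so k=7
step 0: (15, 1)  from 15·(1,0) + (0,1)
step 1: (31, 2)  from 2·(15,1) + (1,0)
step 2: (77, 5)  from 2·(31,2) + (15,1)
step 3: (108, 7)  from 1·(77,5) + (31,2)
step 4: (1589, 103)  from 14·(108,7) + (77,5)
…
step 6: (4983, 323)  from 2·(1697,110) + (1589,103)
step 7: (11663, 756)  from 2·(4983,323) + (1697,110)
fundamental: x₁=11663, y₁=756  (since 136025569 − 238·571536 = 1)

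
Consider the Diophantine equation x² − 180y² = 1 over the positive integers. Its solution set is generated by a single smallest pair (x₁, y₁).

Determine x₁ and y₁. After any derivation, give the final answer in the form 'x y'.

161 12

d=180: √d = [13; 2,2,2,26] (ℓ=4, even), read p_3/q_3
a_0=13:  p_0=13·1+0=13,  q_0=13·0+1=1
a_1=2:  p_1=2·13+1=27,  q_1=2·1+0=2
a_2=2:  p_2=2·27+13=67,  q_2=2·2+1=5
a_3=2:  p_3=2·67+27=161,  q_3=2·5+2=12
→ (161, 12).  Check: 161²=25921, 180·12²=25920, difference 1.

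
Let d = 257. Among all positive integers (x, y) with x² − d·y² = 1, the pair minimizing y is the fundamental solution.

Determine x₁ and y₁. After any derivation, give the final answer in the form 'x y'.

513 32

d=257: √d = [16; 32] (ℓ=1, odd), read p_1/q_1
a_0=16:  p_0=16·1+0=16,  q_0=16·0+1=1
a_1=32:  p_1=32·16+1=513,  q_1=32·1+0=32
(x₁, y₁) = (513, 32);  513² − 257·32² = 1 ✓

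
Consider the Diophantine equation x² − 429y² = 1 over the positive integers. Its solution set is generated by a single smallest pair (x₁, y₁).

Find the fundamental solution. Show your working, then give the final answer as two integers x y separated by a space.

d=429: √d = [20; 1,2,2,9,1,12,1,9,2,2,1,40] (ℓ=12, even), read p_11/q_11
k=0  a_k=20  p_k/q_k = 20/1
…
k=10  a_k=2  p_k/q_k = 1085636/52415
k=11  a_k=1  p_k/q_k = 1524095/73584
→ (1524095, 73584).  Check: 1524095²=2322865569025, 429·73584²=2322865569024, difference 1.

1524095 73584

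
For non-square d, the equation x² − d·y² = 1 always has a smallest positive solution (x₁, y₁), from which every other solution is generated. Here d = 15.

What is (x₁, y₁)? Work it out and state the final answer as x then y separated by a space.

4 1

d=15: √d = [3; 1,6] (ℓ=2, even), read p_1/q_1
i=0: a=3 ⇒ p=3, q=1
i=1: a=1 ⇒ p=4, q=1
(x₁, y₁) = (4, 1);  4² − 15·1² = 1 ✓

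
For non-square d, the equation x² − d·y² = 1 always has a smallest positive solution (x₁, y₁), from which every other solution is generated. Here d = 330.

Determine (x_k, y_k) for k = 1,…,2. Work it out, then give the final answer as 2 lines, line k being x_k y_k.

109 6
23761 1308

d=330: √d = [18; 6,36] (ℓ=2, even), read p_1/q_1
i=0: a=18 ⇒ p=18, q=1
i=1: a=6 ⇒ p=109, q=6
fundamental: x₁=109, y₁=6  (since 11881 − 330·36 = 1)
k=2:  x_2 = 109·109+330·6·6 = 23761,  y_2 = 109·6+6·109 = 1308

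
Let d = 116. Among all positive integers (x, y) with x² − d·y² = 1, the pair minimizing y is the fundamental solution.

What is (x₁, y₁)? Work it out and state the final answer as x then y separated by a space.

9801 910

√116 = [10; 1,3,2,1,4,1,2,3,1,20, …], period ℓ=10 (even) → k=9
step 0: (10, 1)  from 10·(1,0) + (0,1)
step 1: (11, 1)  from 1·(10,1) + (1,0)
step 2: (43, 4)  from 3·(11,1) + (10,1)
…
step 8: (7550, 701)  from 3·(2251,209) + (797,74)
step 9: (9801, 910)  from 1·(7550,701) + (2251,209)
fundamental: x₁=9801, y₁=910  (since 96059601 − 116·828100 = 1)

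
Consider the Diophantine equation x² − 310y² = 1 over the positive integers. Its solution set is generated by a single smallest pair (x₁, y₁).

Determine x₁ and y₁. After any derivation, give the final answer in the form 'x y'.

[17; 1,1,1,1,5,…,1,1,34] for √310; ℓ=16 ⇒ convergent index 15
a_0=17:  p_0=17·1+0=17,  q_0=17·0+1=1
a_1=1:  p_1=1·17+1=18,  q_1=1·1+0=1
a_2=1:  p_2=1·18+17=35,  q_2=1·1+1=2
…
a_4=1:  p_4=1·53+35=88,  q_4=1·3+2=5
…
a_6=3:  p_6=3·493+88=1567,  q_6=3·28+5=89
a_7=1:  p_7=1·1567+493=2060,  q_7=1·89+28=117
…
a_9=1:  p_9=1·5687+2060=7747,  q_9=1·323+117=440
a_10=3:  p_10=3·7747+5687=28928,  q_10=3·440+323=1643
a_11=5:  p_11=5·28928+7747=152387,  q_11=5·1643+440=8655
a_12=1:  p_12=1·152387+28928=181315,  q_12=1·8655+1643=10298
a_13=1:  p_13=1·181315+152387=333702,  q_13=1·10298+8655=18953
a_14=1:  p_14=1·333702+181315=515017,  q_14=1·18953+10298=29251
a_15=1:  p_15=1·515017+333702=848719,  q_15=1·29251+18953=48204
(x₁, y₁) = (848719, 48204);  848719² − 310·48204² = 1 ✓

848719 48204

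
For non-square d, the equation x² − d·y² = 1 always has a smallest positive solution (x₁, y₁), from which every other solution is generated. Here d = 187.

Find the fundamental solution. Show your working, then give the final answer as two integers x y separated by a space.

√187 = [13; 1,2,13,2,1,26, …], period ℓ=6 (even) → k=5
k=0  a_k=13  p_k/q_k = 13/1
k=1  a_k=1  p_k/q_k = 14/1
k=2  a_k=2  p_k/q_k = 41/3
…
k=4  a_k=2  p_k/q_k = 1135/83
k=5  a_k=1  p_k/q_k = 1682/123
fundamental: x₁=1682, y₁=123  (since 2829124 − 187·15129 = 1)

1682 123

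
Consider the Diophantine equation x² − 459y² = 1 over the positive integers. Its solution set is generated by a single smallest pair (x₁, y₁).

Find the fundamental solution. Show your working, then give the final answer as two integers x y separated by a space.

499850 23331

√459 → a₀=21, period (2,2,1,4,21,4,1,2,2,42); ℓ=10 even so k=9
k=0  a_k=21  p_k/q_k = 21/1
k=1  a_k=2  p_k/q_k = 43/2
k=2  a_k=2  p_k/q_k = 107/5
k=3  a_k=1  p_k/q_k = 150/7
…
k=7  a_k=1  p_k/q_k = 75692/3533
k=8  a_k=2  p_k/q_k = 212079/9899
k=9  a_k=2  p_k/q_k = 499850/23331
(x₁, y₁) = (499850, 23331);  499850² − 459·23331² = 1 ✓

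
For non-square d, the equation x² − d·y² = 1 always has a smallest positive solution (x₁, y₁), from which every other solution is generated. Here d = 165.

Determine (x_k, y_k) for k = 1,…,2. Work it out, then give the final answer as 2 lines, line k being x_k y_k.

1079 84
2328481 181272

√165 → a₀=12, period (1,5,2,5,1,24); ℓ=6 even so k=5
a_0=12:  p_0=12·1+0=12,  q_0=12·0+1=1
a_1=1:  p_1=1·12+1=13,  q_1=1·1+0=1
a_2=5:  p_2=5·13+12=77,  q_2=5·1+1=6
…
a_4=5:  p_4=5·167+77=912,  q_4=5·13+6=71
a_5=1:  p_5=1·912+167=1079,  q_5=1·71+13=84
fundamental: x₁=1079, y₁=84  (since 1164241 − 165·7056 = 1)
k=2:  x_2 = 1079·1079+165·84·84 = 2328481,  y_2 = 1079·84+84·1079 = 181272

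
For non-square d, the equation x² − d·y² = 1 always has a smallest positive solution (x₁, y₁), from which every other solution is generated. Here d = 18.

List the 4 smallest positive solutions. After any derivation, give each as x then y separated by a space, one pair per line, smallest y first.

[4; 4,8] for √18; ℓ=2 ⇒ convergent index 1
i=0: a=4 ⇒ p=4, q=1
i=1: a=4 ⇒ p=17, q=4
(x₁, y₁) = (17, 4);  17² − 18·4² = 1 ✓
k=2:  x_2 = 17·17+18·4·4 = 577,  y_2 = 17·4+4·17 = 136
k=3:  x_3 = 17·577+18·4·136 = 19601,  y_3 = 17·136+4·577 = 4620
k=4:  x_4 = 17·19601+18·4·4620 = 665857,  y_4 = 17·4620+4·19601 = 156944

17 4
577 136
19601 4620
665857 156944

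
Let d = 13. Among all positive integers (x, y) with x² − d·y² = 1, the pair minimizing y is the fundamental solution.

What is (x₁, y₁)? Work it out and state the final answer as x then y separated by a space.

649 180

[3; 1,1,1,1,6] for √13; ℓ=5 ⇒ convergent index 9
i=0: a=3 ⇒ p=3, q=1
i=1: a=1 ⇒ p=4, q=1
i=2: a=1 ⇒ p=7, q=2
i=3: a=1 ⇒ p=11, q=3
…
i=7: a=1 ⇒ p=256, q=71
i=8: a=1 ⇒ p=393, q=109
i=9: a=1 ⇒ p=649, q=180
→ (649, 180).  Check: 649²=421201, 13·180²=421200, difference 1.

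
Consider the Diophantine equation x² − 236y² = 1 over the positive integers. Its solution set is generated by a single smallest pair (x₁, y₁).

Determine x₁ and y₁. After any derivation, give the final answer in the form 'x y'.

561799 36570

√236 → a₀=15, period (2,1,3,5,1,6,1,5,3,1,2,30); ℓ=12 even so k=11
a_0=15:  p_0=15·1+0=15,  q_0=15·0+1=1
a_1=2:  p_1=2·15+1=31,  q_1=2·1+0=2
…
a_3=3:  p_3=3·46+31=169,  q_3=3·3+2=11
…
a_8=5:  p_8=5·8311+7251=48806,  q_8=5·541+472=3177
…
a_10=1:  p_10=1·154729+48806=203535,  q_10=1·10072+3177=13249
a_11=2:  p_11=2·203535+154729=561799,  q_11=2·13249+10072=36570
fundamental: x₁=561799, y₁=36570  (since 315618116401 − 236·1337364900 = 1)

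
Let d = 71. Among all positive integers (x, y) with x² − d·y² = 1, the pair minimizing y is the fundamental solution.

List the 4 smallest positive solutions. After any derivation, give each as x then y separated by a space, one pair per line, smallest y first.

3480 413
24220799 2874480
168576757560 20006380387
1173294208396801 139244404619040

[8; 2,2,1,7,1,2,2,16] for √71; ℓ=8 ⇒ convergent index 7
i=0: a=8 ⇒ p=8, q=1
…
i=2: a=2 ⇒ p=42, q=5
…
i=5: a=1 ⇒ p=514, q=61
i=6: a=2 ⇒ p=1483, q=176
i=7: a=2 ⇒ p=3480, q=413
(x₁, y₁) = (3480, 413);  3480² − 71·413² = 1 ✓
(3480+413√71)^2 = 24220799 + 2874480√71
(3480+413√71)^3 = 168576757560 + 20006380387√71
(3480+413√71)^4 = 1173294208396801 + 139244404619040√71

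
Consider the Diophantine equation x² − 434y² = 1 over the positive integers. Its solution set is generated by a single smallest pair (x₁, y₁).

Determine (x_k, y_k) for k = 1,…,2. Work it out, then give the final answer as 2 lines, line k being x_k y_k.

125 6
31249 1500

√434 → a₀=20, period (1,4,1,40); ℓ=4 even so k=3
step 0: (20, 1)  from 20·(1,0) + (0,1)
…
step 2: (104, 5)  from 4·(21,1) + (20,1)
step 3: (125, 6)  from 1·(104,5) + (21,1)
fundamental: x₁=125, y₁=6  (since 15625 − 434·36 = 1)
k=2:  x_2 = 125·125+434·6·6 = 31249,  y_2 = 125·6+6·125 = 1500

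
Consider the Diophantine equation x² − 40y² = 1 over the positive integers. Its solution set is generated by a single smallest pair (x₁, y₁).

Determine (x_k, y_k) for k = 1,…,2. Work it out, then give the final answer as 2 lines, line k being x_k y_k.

[6; 3,12] for √40; ℓ=2 ⇒ convergent index 1
i=0: a=6 ⇒ p=6, q=1
i=1: a=3 ⇒ p=19, q=3
→ (19, 3).  Check: 19²=361, 40·3²=360, difference 1.
(19+3√40)^2 = 721 + 114√40

19 3
721 114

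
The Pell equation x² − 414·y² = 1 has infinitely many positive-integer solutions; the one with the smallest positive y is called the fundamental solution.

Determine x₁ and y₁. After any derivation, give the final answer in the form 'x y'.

[20; 2,1,7,2,7,1,2,40] for √414; ℓ=8 ⇒ convergent index 7
k=0  a_k=20  p_k/q_k = 20/1
…
k=4  a_k=2  p_k/q_k = 997/49
…
k=6  a_k=1  p_k/q_k = 8444/415
k=7  a_k=2  p_k/q_k = 24335/1196
fundamental: x₁=24335, y₁=1196  (since 592192225 − 414·1430416 = 1)

24335 1196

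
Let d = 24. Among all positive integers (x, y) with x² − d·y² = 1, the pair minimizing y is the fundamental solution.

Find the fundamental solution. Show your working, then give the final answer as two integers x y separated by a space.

d=24: √d = [4; 1,8] (ℓ=2, even), read p_1/q_1
step 0: (4, 1)  from 4·(1,0) + (0,1)
step 1: (5, 1)  from 1·(4,1) + (1,0)
(x₁, y₁) = (5, 1);  5² − 24·1² = 1 ✓

5 1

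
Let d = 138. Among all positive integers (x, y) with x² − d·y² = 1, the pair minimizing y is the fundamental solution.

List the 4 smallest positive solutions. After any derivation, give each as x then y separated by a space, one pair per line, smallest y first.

√138 = [11; 1,2,1,22, …], period ℓ=4 (even) → k=3
a_0=11:  p_0=11·1+0=11,  q_0=11·0+1=1
a_1=1:  p_1=1·11+1=12,  q_1=1·1+0=1
a_2=2:  p_2=2·12+11=35,  q_2=2·1+1=3
a_3=1:  p_3=1·35+12=47,  q_3=1·3+1=4
→ (47, 4).  Check: 47²=2209, 138·4²=2208, difference 1.
n=2: (47,4)∘(47,4) = (47·47+138·4·4, 47·4+4·47) = (4417,376)
n=3: (4417,376)∘(47,4) = (47·4417+138·4·376, 47·376+4·4417) = (415151,35340)
n=4: (415151,35340)∘(47,4) = (47·415151+138·4·35340, 47·35340+4·415151) = (39019777,3321584)

47 4
4417 376
415151 35340
39019777 3321584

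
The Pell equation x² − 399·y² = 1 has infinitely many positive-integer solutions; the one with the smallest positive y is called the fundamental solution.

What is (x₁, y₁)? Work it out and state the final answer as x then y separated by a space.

20 1

√399 → a₀=19, period (1,38); ℓ=2 even so k=1
k=0  a_k=19  p_k/q_k = 19/1
k=1  a_k=1  p_k/q_k = 20/1
fundamental: x₁=20, y₁=1  (since 400 − 399·1 = 1)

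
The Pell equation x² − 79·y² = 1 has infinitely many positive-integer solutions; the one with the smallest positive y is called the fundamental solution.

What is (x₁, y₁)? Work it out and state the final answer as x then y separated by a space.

d=79: √d = [8; 1,7,1,16] (ℓ=4, even), read p_3/q_3
step 0: (8, 1)  from 8·(1,0) + (0,1)
step 1: (9, 1)  from 1·(8,1) + (1,0)
step 2: (71, 8)  from 7·(9,1) + (8,1)
step 3: (80, 9)  from 1·(71,8) + (9,1)
(x₁, y₁) = (80, 9);  80² − 79·9² = 1 ✓

80 9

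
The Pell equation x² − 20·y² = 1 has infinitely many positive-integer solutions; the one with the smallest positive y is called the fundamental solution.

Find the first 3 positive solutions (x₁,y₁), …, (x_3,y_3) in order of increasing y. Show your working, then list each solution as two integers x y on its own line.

d=20: √d = [4; 2,8] (ℓ=2, even), read p_1/q_1
k=0  a_k=4  p_k/q_k = 4/1
k=1  a_k=2  p_k/q_k = 9/2
fundamental: x₁=9, y₁=2  (since 81 − 20·4 = 1)
k=2:  x_2 = 9·9+20·2·2 = 161,  y_2 = 9·2+2·9 = 36
k=3:  x_3 = 9·161+20·2·36 = 2889,  y_3 = 9·36+2·161 = 646

9 2
161 36
2889 646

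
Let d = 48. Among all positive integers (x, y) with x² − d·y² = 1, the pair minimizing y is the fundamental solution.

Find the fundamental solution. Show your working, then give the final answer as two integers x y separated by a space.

d=48: √d = [6; 1,12] (ℓ=2, even), read p_1/q_1
i=0: a=6 ⇒ p=6, q=1
i=1: a=1 ⇒ p=7, q=1
fundamental: x₁=7, y₁=1  (since 49 − 48·1 = 1)

7 1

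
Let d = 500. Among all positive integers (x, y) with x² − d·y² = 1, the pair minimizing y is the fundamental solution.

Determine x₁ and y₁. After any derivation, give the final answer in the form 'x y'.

√500 = [22; 2,1,3,2,1,…,1,2,44, …], period ℓ=14 (even) → k=13
i=0: a=22 ⇒ p=22, q=1
…
i=3: a=3 ⇒ p=246, q=11
…
i=6: a=1 ⇒ p=1364, q=61
i=7: a=10 ⇒ p=14445, q=646
i=8: a=1 ⇒ p=15809, q=707
…
i=10: a=2 ⇒ p=76317, q=3413
i=11: a=3 ⇒ p=259205, q=11592
i=12: a=1 ⇒ p=335522, q=15005
i=13: a=2 ⇒ p=930249, q=41602
(x₁, y₁) = (930249, 41602);  930249² − 500·41602² = 1 ✓

930249 41602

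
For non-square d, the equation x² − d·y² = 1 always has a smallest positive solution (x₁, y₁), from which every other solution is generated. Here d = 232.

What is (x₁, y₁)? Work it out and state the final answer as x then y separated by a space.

d=232: √d = [15; 4,3,7,3,4,30] (ℓ=6, even), read p_5/q_5
a_0=15:  p_0=15·1+0=15,  q_0=15·0+1=1
a_1=4:  p_1=4·15+1=61,  q_1=4·1+0=4
…
a_3=7:  p_3=7·198+61=1447,  q_3=7·13+4=95
a_4=3:  p_4=3·1447+198=4539,  q_4=3·95+13=298
a_5=4:  p_5=4·4539+1447=19603,  q_5=4·298+95=1287
(x₁, y₁) = (19603, 1287);  19603² − 232·1287² = 1 ✓

19603 1287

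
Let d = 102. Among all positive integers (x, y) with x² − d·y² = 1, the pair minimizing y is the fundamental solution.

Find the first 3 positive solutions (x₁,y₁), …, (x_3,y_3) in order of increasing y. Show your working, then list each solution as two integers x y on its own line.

101 10
20401 2020
4120901 408030

√102 → a₀=10, period (10,20); ℓ=2 even so k=1
a_0=10:  p_0=10·1+0=10,  q_0=10·0+1=1
a_1=10:  p_1=10·10+1=101,  q_1=10·1+0=10
(x₁, y₁) = (101, 10);  101² − 102·10² = 1 ✓
k=2:  x_2 = 101·101+102·10·10 = 20401,  y_2 = 101·10+10·101 = 2020
k=3:  x_3 = 101·20401+102·10·2020 = 4120901,  y_3 = 101·2020+10·20401 = 408030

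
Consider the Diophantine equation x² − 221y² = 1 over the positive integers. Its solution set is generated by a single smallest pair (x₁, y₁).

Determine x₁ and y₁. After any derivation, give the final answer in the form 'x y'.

1665 112

[14; 1,6,2,6,1,28] for √221; ℓ=6 ⇒ convergent index 5
k=0  a_k=14  p_k/q_k = 14/1
…
k=3  a_k=2  p_k/q_k = 223/15
k=4  a_k=6  p_k/q_k = 1442/97
k=5  a_k=1  p_k/q_k = 1665/112
(x₁, y₁) = (1665, 112);  1665² − 221·112² = 1 ✓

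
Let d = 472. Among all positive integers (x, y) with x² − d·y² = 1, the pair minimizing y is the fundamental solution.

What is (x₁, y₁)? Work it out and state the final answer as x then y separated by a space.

306917 14127

√472 → a₀=21, period (1,2,1,1,1,…,2,1,42); ℓ=14 even so k=13
step 0: (21, 1)  from 21·(1,0) + (0,1)
step 1: (22, 1)  from 1·(21,1) + (1,0)
step 2: (65, 3)  from 2·(22,1) + (21,1)
…
step 4: (152, 7)  from 1·(87,4) + (65,3)
step 5: (239, 11)  from 1·(152,7) + (87,4)
step 6: (1108, 51)  from 4·(239,11) + (152,7)
step 7: (5779, 266)  from 5·(1108,51) + (239,11)
step 8: (24224, 1115)  from 4·(5779,266) + (1108,51)
step 9: (30003, 1381)  from 1·(24224,1115) + (5779,266)
step 10: (54227, 2496)  from 1·(30003,1381) + (24224,1115)
step 11: (84230, 3877)  from 1·(54227,2496) + (30003,1381)
step 12: (222687, 10250)  from 2·(84230,3877) + (54227,2496)
step 13: (306917, 14127)  from 1·(222687,10250) + (84230,3877)
fundamental: x₁=306917, y₁=14127  (since 94198044889 − 472·199572129 = 1)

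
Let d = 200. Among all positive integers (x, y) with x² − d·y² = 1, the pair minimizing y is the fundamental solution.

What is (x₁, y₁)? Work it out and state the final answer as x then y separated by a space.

√200 = [14; 7,28, …], period ℓ=2 (even) → k=1
step 0: (14, 1)  from 14·(1,0) + (0,1)
step 1: (99, 7)  from 7·(14,1) + (1,0)
→ (99, 7).  Check: 99²=9801, 200·7²=9800, difference 1.

99 7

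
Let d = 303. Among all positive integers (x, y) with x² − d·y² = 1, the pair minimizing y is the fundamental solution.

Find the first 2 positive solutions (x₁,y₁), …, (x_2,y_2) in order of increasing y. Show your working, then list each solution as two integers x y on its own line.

2524 145
12741151 731960

[17; 2,2,5,2,2,34] for √303; ℓ=6 ⇒ convergent index 5
k=0  a_k=17  p_k/q_k = 17/1
k=1  a_k=2  p_k/q_k = 35/2
k=2  a_k=2  p_k/q_k = 87/5
k=3  a_k=5  p_k/q_k = 470/27
k=4  a_k=2  p_k/q_k = 1027/59
k=5  a_k=2  p_k/q_k = 2524/145
(x₁, y₁) = (2524, 145);  2524² − 303·145² = 1 ✓
(2524+145√303)^2 = 12741151 + 731960√303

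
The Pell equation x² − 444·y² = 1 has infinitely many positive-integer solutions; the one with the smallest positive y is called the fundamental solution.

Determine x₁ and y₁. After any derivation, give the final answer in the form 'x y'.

295 14

√444 = [21; 14,42, …], period ℓ=2 (even) → k=1
k=0  a_k=21  p_k/q_k = 21/1
k=1  a_k=14  p_k/q_k = 295/14
(x₁, y₁) = (295, 14);  295² − 444·14² = 1 ✓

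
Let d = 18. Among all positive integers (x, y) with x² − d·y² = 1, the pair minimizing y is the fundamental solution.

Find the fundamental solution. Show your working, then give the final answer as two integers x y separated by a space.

d=18: √d = [4; 4,8] (ℓ=2, even), read p_1/q_1
k=0  a_k=4  p_k/q_k = 4/1
k=1  a_k=4  p_k/q_k = 17/4
→ (17, 4).  Check: 17²=289, 18·4²=288, difference 1.

17 4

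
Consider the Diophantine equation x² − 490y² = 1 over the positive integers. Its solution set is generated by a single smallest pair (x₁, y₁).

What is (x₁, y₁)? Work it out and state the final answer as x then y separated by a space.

√490 = [22; 7,2,1,4,4,4,1,2,7,44, …], period ℓ=10 (even) → k=9
k=0  a_k=22  p_k/q_k = 22/1
…
k=6  a_k=4  p_k/q_k = 40708/1839
k=7  a_k=1  p_k/q_k = 50315/2273
k=8  a_k=2  p_k/q_k = 141338/6385
k=9  a_k=7  p_k/q_k = 1039681/46968
(x₁, y₁) = (1039681, 46968);  1039681² − 490·46968² = 1 ✓

1039681 46968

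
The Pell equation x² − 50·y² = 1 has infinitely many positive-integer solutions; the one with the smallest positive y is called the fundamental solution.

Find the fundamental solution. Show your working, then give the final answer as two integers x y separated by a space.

[7; 14] for √50; ℓ=1 ⇒ convergent index 1
step 0: (7, 1)  from 7·(1,0) + (0,1)
step 1: (99, 14)  from 14·(7,1) + (1,0)
→ (99, 14).  Check: 99²=9801, 50·14²=9800, difference 1.

99 14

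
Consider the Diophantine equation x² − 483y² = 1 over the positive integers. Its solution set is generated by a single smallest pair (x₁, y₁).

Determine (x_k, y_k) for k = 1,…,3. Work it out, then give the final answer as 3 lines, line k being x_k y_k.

22 1
967 44
42526 1935

√483 → a₀=21, period (1,42); ℓ=2 even so k=1
i=0: a=21 ⇒ p=21, q=1
i=1: a=1 ⇒ p=22, q=1
(x₁, y₁) = (22, 1);  22² − 483·1² = 1 ✓
(22+1√483)^2 = 967 + 44√483
(22+1√483)^3 = 42526 + 1935√483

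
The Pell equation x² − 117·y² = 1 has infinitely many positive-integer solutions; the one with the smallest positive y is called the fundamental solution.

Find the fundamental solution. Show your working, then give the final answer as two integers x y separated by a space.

[10; 1,4,2,4,1,20] for √117; ℓ=6 ⇒ convergent index 5
i=0: a=10 ⇒ p=10, q=1
…
i=4: a=4 ⇒ p=530, q=49
i=5: a=1 ⇒ p=649, q=60
→ (649, 60).  Check: 649²=421201, 117·60²=421200, difference 1.

649 60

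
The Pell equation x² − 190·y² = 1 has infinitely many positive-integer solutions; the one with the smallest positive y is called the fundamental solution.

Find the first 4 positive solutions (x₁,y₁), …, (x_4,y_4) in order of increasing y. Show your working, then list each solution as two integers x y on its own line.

d=190: √d = [13; 1,3,1,1,1,…,3,1,26] (ℓ=14, even), read p_13/q_13
a_0=13:  p_0=13·1+0=13,  q_0=13·0+1=1
…
a_2=3:  p_2=3·14+13=55,  q_2=3·1+1=4
a_3=1:  p_3=1·55+14=69,  q_3=1·4+1=5
…
a_9=1:  p_9=1·2936+1213=4149,  q_9=1·213+88=301
a_10=1:  p_10=1·4149+2936=7085,  q_10=1·301+213=514
…
a_12=3:  p_12=3·11234+7085=40787,  q_12=3·815+514=2959
a_13=1:  p_13=1·40787+11234=52021,  q_13=1·2959+815=3774
fundamental: x₁=52021, y₁=3774  (since 2706184441 − 190·14243076 = 1)
n=2: (52021,3774)∘(52021,3774) = (52021·52021+190·3774·3774, 52021·3774+3774·52021) = (5412368881,392654508)
n=3: (5412368881,392654508)∘(52021,3774) = (52021·5412368881+190·3774·392654508, 52021·392654508+3774·5412368881) = (563113683064981,40852560317562)
n=4: (563113683064981,40852560317562)∘(52021,3774) = (52021·563113683064981+190·3774·40852560317562, 52021·40852560317562+3774·563113683064981) = (58587473808034384321,4250382080167131096)

52021 3774
5412368881 392654508
563113683064981 40852560317562
58587473808034384321 4250382080167131096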